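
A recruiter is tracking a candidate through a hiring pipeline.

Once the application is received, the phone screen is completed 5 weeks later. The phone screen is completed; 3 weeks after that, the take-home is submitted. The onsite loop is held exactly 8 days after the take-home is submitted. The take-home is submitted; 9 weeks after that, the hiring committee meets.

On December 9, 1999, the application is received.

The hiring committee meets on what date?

April 6, 2000

The application is received: Dec 9, 1999.
The phone screen is completed: Dec 9, 1999 + 5 weeks = Jan 13, 2000.
The take-home is submitted: Jan 13, 2000 + 3 weeks = Feb 3, 2000.
The hiring committee meets: Feb 3, 2000 + 9 weeks = Apr 6, 2000.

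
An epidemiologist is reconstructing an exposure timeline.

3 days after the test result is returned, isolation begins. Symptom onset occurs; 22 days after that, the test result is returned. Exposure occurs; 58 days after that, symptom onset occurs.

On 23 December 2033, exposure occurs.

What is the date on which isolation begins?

16 March 2034

Exposure occurs: Dec 23, 2033.
Symptom onset occurs: Dec 23, 2033 + 58 days = Feb 19, 2034.
The test result is returned: Feb 19, 2034 + 22 days = Mar 13, 2034.
Isolation begins: Mar 13, 2034 + 3 days = Mar 16, 2034.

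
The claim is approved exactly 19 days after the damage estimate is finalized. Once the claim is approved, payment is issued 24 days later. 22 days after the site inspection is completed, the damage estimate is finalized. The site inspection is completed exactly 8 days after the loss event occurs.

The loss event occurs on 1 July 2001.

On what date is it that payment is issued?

The loss event occurs: Jul 1, 2001.
The site inspection is completed: Jul 1, 2001 + 8 days = Jul 9, 2001.
The damage estimate is finalized: Jul 9, 2001 + 22 days = Jul 31, 2001.
The claim is approved: Jul 31, 2001 + 19 days = Aug 19, 2001.
Payment is issued: Aug 19, 2001 + 24 days = Sep 12, 2001.

12 September 2001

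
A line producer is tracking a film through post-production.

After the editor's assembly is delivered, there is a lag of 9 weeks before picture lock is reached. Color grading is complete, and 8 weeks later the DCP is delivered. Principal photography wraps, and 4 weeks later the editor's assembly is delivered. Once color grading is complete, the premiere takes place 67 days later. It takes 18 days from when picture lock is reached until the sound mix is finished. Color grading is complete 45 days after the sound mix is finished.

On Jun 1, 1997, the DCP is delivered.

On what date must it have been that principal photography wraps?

Nov 3, 1996

The DCP is delivered: Jun 1, 1997.
Color grading is complete: Jun 1, 1997 − 8 weeks = Apr 6, 1997.
The sound mix is finished: Apr 6, 1997 − 45 days = Feb 20, 1997.
Picture lock is reached: Feb 20, 1997 − 18 days = Feb 2, 1997.
The editor's assembly is delivered: Feb 2, 1997 − 9 weeks = Dec 1, 1996.
Principal photography wraps: Dec 1, 1996 − 4 weeks = Nov 3, 1996.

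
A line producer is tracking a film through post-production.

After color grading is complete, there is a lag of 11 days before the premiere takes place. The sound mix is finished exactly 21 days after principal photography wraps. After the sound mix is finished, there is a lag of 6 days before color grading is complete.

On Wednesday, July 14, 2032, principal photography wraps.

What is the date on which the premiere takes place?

Saturday, August 21, 2032

Principal photography wraps: Jul 14, 2032.
The sound mix is finished: Jul 14, 2032 + 21 days = Aug 4, 2032.
Color grading is complete: Aug 4, 2032 + 6 days = Aug 10, 2032.
The premiere takes place: Aug 10, 2032 + 11 days = Aug 21, 2032.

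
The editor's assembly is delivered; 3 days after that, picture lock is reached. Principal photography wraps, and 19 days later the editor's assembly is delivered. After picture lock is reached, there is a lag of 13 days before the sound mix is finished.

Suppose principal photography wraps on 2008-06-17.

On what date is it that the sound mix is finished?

Principal photography wraps: Jun 17, 2008.
The editor's assembly is delivered: Jun 17, 2008 + 19 days = Jul 6, 2008.
Picture lock is reached: Jul 6, 2008 + 3 days = Jul 9, 2008.
The sound mix is finished: Jul 9, 2008 + 13 days = Jul 22, 2008.

2008-07-22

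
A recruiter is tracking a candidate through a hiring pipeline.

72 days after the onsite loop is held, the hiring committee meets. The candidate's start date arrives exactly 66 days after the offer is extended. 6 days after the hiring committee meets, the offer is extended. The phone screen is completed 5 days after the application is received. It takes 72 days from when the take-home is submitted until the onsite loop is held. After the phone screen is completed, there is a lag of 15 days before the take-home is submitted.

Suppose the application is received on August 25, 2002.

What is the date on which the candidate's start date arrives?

April 18, 2003

The application is received: Aug 25, 2002.
The phone screen is completed: Aug 25, 2002 + 5 days = Aug 30, 2002.
The take-home is submitted: Aug 30, 2002 + 15 days = Sep 14, 2002.
The onsite loop is held: Sep 14, 2002 + 72 days = Nov 25, 2002.
The hiring committee meets: Nov 25, 2002 + 72 days = Feb 5, 2003.
The offer is extended: Feb 5, 2003 + 6 days = Feb 11, 2003.
The candidate's start date arrives: Feb 11, 2003 + 66 days = Apr 18, 2003.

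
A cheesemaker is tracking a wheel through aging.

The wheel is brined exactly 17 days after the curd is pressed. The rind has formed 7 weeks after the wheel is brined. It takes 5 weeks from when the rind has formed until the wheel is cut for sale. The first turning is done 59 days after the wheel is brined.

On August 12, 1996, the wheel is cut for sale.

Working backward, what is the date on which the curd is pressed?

May 3, 1996

The wheel is cut for sale: Aug 12, 1996.
The rind has formed: Aug 12, 1996 − 5 weeks = Jul 8, 1996.
The wheel is brined: Jul 8, 1996 − 7 weeks = May 20, 1996.
The curd is pressed: May 20, 1996 − 17 days = May 3, 1996.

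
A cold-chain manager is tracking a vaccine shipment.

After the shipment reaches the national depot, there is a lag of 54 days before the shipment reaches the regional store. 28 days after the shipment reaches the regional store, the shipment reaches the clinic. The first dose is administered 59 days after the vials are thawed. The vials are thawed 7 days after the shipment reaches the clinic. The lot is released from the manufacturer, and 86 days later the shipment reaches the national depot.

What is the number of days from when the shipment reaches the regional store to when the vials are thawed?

35 days

Causal path: the shipment reaches the regional store → the shipment reaches the clinic → the vials are thawed.
Total delay along the path: 28 + 7 = 35 days.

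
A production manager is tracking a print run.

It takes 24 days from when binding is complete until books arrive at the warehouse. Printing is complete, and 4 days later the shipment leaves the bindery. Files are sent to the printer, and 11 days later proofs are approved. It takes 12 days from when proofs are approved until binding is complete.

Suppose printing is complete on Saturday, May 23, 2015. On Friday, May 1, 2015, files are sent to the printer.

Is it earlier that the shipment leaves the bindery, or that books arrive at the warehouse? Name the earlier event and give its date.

The shipment leaves the bindery — Wednesday, May 27, 2015

Printing is complete: May 23, 2015.
The shipment leaves the bindery: May 23, 2015 + 4 days = May 27, 2015.
Files are sent to the printer: May 1, 2015.
Proofs are approved: May 1, 2015 + 11 days = May 12, 2015.
Binding is complete: May 12, 2015 + 12 days = May 24, 2015.
Books arrive at the warehouse: May 24, 2015 + 24 days = Jun 17, 2015.
Comparing: the shipment leaves the bindery on May 27, 2015 vs books arrive at the warehouse on Jun 17, 2015. Earlier: the shipment leaves the bindery.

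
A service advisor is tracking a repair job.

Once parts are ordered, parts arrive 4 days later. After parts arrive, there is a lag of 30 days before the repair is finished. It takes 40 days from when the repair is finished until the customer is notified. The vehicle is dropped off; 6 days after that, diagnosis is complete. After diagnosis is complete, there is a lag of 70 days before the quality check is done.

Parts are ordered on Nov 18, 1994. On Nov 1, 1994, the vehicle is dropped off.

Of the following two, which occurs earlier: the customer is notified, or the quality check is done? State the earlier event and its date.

The quality check is done — Jan 16, 1995

Parts are ordered: Nov 18, 1994.
Parts arrive: Nov 18, 1994 + 4 days = Nov 22, 1994.
The repair is finished: Nov 22, 1994 + 30 days = Dec 22, 1994.
The customer is notified: Dec 22, 1994 + 40 days = Jan 31, 1995.
The vehicle is dropped off: Nov 1, 1994.
Diagnosis is complete: Nov 1, 1994 + 6 days = Nov 7, 1994.
The quality check is done: Nov 7, 1994 + 70 days = Jan 16, 1995.
Comparing: the customer is notified on Jan 31, 1995 vs the quality check is done on Jan 16, 1995. Earlier: the quality check is done.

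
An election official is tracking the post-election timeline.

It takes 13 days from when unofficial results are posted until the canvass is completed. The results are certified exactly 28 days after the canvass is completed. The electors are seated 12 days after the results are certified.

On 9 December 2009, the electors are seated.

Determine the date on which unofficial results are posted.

The electors are seated: Dec 9, 2009.
The results are certified: Dec 9, 2009 − 12 days = Nov 27, 2009.
The canvass is completed: Nov 27, 2009 − 28 days = Oct 30, 2009.
Unofficial results are posted: Oct 30, 2009 − 13 days = Oct 17, 2009.

17 October 2009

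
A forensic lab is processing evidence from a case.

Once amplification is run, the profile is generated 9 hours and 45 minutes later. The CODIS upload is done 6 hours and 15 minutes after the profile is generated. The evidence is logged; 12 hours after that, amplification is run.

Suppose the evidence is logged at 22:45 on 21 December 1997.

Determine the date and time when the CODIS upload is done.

The evidence is logged: 22:45 Dec 21, 1997.
Amplification is run: 22:45 Dec 21, 1997 + 12h = 10:45 Dec 22, 1997.
The profile is generated: 10:45 Dec 22, 1997 + 9h45m = 20:30 Dec 22, 1997.
The CODIS upload is done: 20:30 Dec 22, 1997 + 6h15m = 02:45 Dec 23, 1997.

02:45 on 23 December 1997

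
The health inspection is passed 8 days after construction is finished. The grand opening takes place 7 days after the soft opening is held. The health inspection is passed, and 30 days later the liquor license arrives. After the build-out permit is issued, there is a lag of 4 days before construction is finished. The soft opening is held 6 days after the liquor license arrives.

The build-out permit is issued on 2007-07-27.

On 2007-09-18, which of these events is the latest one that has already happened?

The soft opening is held

The build-out permit is issued: Jul 27, 2007.
Construction is finished: Jul 27, 2007 + 4 days = Jul 31, 2007.
The health inspection is passed: Jul 31, 2007 + 8 days = Aug 8, 2007.
The liquor license arrives: Aug 8, 2007 + 30 days = Sep 7, 2007.
The soft opening is held: Sep 7, 2007 + 6 days = Sep 13, 2007.
The grand opening takes place: Sep 13, 2007 + 7 days = Sep 20, 2007.
Sep 18, 2007 falls between when the soft opening is held (Sep 13, 2007) and when the grand opening takes place (Sep 20, 2007).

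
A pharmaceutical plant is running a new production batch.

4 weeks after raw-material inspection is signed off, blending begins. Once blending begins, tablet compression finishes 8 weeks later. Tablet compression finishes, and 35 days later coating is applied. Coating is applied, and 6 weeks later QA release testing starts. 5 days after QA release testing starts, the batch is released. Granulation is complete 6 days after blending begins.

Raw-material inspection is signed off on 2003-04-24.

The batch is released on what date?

2003-10-07

Raw-material inspection is signed off: Apr 24, 2003.
Blending begins: Apr 24, 2003 + 4 weeks = May 22, 2003.
Tablet compression finishes: May 22, 2003 + 8 weeks = Jul 17, 2003.
Coating is applied: Jul 17, 2003 + 35 days = Aug 21, 2003.
QA release testing starts: Aug 21, 2003 + 6 weeks = Oct 2, 2003.
The batch is released: Oct 2, 2003 + 5 days = Oct 7, 2003.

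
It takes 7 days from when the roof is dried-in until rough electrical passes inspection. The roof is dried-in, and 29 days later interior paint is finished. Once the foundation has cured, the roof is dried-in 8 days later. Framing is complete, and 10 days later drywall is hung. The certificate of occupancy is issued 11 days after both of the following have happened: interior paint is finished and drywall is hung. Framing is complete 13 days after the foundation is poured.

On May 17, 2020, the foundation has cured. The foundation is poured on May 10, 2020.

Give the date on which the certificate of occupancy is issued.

The foundation has cured: May 17, 2020.
The roof is dried-in: May 17, 2020 + 8 days = May 25, 2020.
Interior paint is finished: May 25, 2020 + 29 days = Jun 23, 2020.
The foundation is poured: May 10, 2020.
Framing is complete: May 10, 2020 + 13 days = May 23, 2020.
Drywall is hung: May 23, 2020 + 10 days = Jun 2, 2020.
Both prerequisites met — interior paint is finished (Jun 23, 2020), drywall is hung (Jun 2, 2020); the later is Jun 23, 2020.
The certificate of occupancy is issued: Jun 23, 2020 + 11 days = Jul 4, 2020.

July 4, 2020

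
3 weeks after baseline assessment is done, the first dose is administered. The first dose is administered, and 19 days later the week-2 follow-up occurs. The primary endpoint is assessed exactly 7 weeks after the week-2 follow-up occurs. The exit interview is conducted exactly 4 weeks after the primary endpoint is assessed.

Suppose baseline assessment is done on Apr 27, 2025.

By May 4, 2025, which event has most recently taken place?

Baseline assessment is done: Apr 27, 2025.
The first dose is administered: Apr 27, 2025 + 3 weeks = May 18, 2025.
The week-2 follow-up occurs: May 18, 2025 + 19 days = Jun 6, 2025.
The primary endpoint is assessed: Jun 6, 2025 + 7 weeks = Jul 25, 2025.
The exit interview is conducted: Jul 25, 2025 + 4 weeks = Aug 22, 2025.
May 4, 2025 falls between when baseline assessment is done (Apr 27, 2025) and when the first dose is administered (May 18, 2025).

Baseline assessment is done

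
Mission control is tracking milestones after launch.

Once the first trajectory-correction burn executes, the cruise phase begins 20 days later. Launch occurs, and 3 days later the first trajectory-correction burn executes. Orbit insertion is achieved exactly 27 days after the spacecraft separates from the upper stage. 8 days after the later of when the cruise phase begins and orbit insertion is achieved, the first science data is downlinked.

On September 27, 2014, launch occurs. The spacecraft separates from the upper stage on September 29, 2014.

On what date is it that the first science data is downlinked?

November 3, 2014

Launch occurs: Sep 27, 2014.
The first trajectory-correction burn executes: Sep 27, 2014 + 3 days = Sep 30, 2014.
The cruise phase begins: Sep 30, 2014 + 20 days = Oct 20, 2014.
The spacecraft separates from the upper stage: Sep 29, 2014.
Orbit insertion is achieved: Sep 29, 2014 + 27 days = Oct 26, 2014.
Both prerequisites met — the cruise phase begins (Oct 20, 2014), orbit insertion is achieved (Oct 26, 2014); the later is Oct 26, 2014.
The first science data is downlinked: Oct 26, 2014 + 8 days = Nov 3, 2014.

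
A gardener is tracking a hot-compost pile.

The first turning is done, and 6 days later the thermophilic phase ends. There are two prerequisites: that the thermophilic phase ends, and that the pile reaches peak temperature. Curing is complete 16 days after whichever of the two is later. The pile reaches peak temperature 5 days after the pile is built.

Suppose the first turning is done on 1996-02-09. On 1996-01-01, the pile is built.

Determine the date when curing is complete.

The first turning is done: Feb 9, 1996.
The thermophilic phase ends: Feb 9, 1996 + 6 days = Feb 15, 1996.
The pile is built: Jan 1, 1996.
The pile reaches peak temperature: Jan 1, 1996 + 5 days = Jan 6, 1996.
Both prerequisites met — the thermophilic phase ends (Feb 15, 1996), the pile reaches peak temperature (Jan 6, 1996); the later is Feb 15, 1996.
Curing is complete: Feb 15, 1996 + 16 days = Mar 2, 1996.

1996-03-02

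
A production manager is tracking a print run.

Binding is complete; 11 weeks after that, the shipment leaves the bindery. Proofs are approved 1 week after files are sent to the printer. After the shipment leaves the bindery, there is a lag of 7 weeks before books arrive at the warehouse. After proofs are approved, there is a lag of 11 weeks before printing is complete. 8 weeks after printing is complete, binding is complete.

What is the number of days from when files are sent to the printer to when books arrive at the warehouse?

266 days

Causal path: files are sent to the printer → proofs are approved → printing is complete → binding is complete → the shipment leaves the bindery → books arrive at the warehouse.
Total delay along the path: 1 + 11 + 8 + 11 + 7 weeks = 38 weeks = 266 days.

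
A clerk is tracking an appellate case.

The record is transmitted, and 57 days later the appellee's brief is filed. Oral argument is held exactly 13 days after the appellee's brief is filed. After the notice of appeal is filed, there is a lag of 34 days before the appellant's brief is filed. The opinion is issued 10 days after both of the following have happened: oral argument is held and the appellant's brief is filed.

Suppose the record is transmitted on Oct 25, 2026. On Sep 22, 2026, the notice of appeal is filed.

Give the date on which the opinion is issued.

Jan 13, 2027

The record is transmitted: Oct 25, 2026.
The appellee's brief is filed: Oct 25, 2026 + 57 days = Dec 21, 2026.
Oral argument is held: Dec 21, 2026 + 13 days = Jan 3, 2027.
The notice of appeal is filed: Sep 22, 2026.
The appellant's brief is filed: Sep 22, 2026 + 34 days = Oct 26, 2026.
Both prerequisites met — oral argument is held (Jan 3, 2027), the appellant's brief is filed (Oct 26, 2026); the later is Jan 3, 2027.
The opinion is issued: Jan 3, 2027 + 10 days = Jan 13, 2027.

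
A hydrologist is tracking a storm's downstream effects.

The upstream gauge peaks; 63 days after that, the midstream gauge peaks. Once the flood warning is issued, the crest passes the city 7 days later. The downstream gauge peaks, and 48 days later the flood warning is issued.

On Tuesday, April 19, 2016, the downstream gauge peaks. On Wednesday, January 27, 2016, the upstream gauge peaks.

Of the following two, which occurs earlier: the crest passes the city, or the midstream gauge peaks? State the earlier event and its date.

The midstream gauge peaks — Wednesday, March 30, 2016

The downstream gauge peaks: Apr 19, 2016.
The flood warning is issued: Apr 19, 2016 + 48 days = Jun 6, 2016.
The crest passes the city: Jun 6, 2016 + 7 days = Jun 13, 2016.
The upstream gauge peaks: Jan 27, 2016.
The midstream gauge peaks: Jan 27, 2016 + 63 days = Mar 30, 2016.
Comparing: the crest passes the city on Jun 13, 2016 vs the midstream gauge peaks on Mar 30, 2016. Earlier: the midstream gauge peaks.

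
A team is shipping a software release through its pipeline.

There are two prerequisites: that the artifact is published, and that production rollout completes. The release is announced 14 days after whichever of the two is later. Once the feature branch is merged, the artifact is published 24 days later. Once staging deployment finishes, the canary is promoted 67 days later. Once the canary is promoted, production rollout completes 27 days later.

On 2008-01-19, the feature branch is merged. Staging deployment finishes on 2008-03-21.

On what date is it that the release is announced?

2008-07-07

The feature branch is merged: Jan 19, 2008.
The artifact is published: Jan 19, 2008 + 24 days = Feb 12, 2008.
Staging deployment finishes: Mar 21, 2008.
The canary is promoted: Mar 21, 2008 + 67 days = May 27, 2008.
Production rollout completes: May 27, 2008 + 27 days = Jun 23, 2008.
Both prerequisites met — the artifact is published (Feb 12, 2008), production rollout completes (Jun 23, 2008); the later is Jun 23, 2008.
The release is announced: Jun 23, 2008 + 14 days = Jul 7, 2008.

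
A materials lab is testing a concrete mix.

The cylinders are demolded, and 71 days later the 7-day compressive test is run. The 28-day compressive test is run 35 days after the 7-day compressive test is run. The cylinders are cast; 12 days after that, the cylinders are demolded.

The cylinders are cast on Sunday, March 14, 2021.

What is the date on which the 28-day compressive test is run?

Saturday, July 10, 2021

The cylinders are cast: Mar 14, 2021.
The cylinders are demolded: Mar 14, 2021 + 12 days = Mar 26, 2021.
The 7-day compressive test is run: Mar 26, 2021 + 71 days = Jun 5, 2021.
The 28-day compressive test is run: Jun 5, 2021 + 35 days = Jul 10, 2021.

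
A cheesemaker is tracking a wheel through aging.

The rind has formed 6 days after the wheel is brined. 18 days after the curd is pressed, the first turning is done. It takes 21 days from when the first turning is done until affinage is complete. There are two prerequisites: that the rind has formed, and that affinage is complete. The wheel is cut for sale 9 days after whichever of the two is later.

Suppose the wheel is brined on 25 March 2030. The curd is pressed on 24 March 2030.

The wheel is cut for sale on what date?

The wheel is brined: Mar 25, 2030.
The rind has formed: Mar 25, 2030 + 6 days = Mar 31, 2030.
The curd is pressed: Mar 24, 2030.
The first turning is done: Mar 24, 2030 + 18 days = Apr 11, 2030.
Affinage is complete: Apr 11, 2030 + 21 days = May 2, 2030.
Both prerequisites met — the rind has formed (Mar 31, 2030), affinage is complete (May 2, 2030); the later is May 2, 2030.
The wheel is cut for sale: May 2, 2030 + 9 days = May 11, 2030.

11 May 2030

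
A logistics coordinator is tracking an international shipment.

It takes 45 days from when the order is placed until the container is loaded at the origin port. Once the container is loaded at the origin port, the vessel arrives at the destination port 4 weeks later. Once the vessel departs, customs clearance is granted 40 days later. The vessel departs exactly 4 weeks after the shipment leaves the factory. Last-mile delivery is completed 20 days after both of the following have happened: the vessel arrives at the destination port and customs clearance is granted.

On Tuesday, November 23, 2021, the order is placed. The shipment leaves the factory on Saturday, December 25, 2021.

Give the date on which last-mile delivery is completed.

The order is placed: Nov 23, 2021.
The container is loaded at the origin port: Nov 23, 2021 + 45 days = Jan 7, 2022.
The vessel arrives at the destination port: Jan 7, 2022 + 4 weeks = Feb 4, 2022.
The shipment leaves the factory: Dec 25, 2021.
The vessel departs: Dec 25, 2021 + 4 weeks = Jan 22, 2022.
Customs clearance is granted: Jan 22, 2022 + 40 days = Mar 3, 2022.
Both prerequisites met — the vessel arrives at the destination port (Feb 4, 2022), customs clearance is granted (Mar 3, 2022); the later is Mar 3, 2022.
Last-mile delivery is completed: Mar 3, 2022 + 20 days = Mar 23, 2022.

Wednesday, March 23, 2022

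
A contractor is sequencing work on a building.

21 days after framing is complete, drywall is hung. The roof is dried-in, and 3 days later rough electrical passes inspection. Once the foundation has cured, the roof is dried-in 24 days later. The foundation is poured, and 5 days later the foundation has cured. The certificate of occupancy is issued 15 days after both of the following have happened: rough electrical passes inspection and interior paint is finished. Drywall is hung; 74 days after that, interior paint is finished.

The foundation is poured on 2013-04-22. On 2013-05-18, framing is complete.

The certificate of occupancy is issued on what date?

2013-09-05

The foundation is poured: Apr 22, 2013.
The foundation has cured: Apr 22, 2013 + 5 days = Apr 27, 2013.
The roof is dried-in: Apr 27, 2013 + 24 days = May 21, 2013.
Rough electrical passes inspection: May 21, 2013 + 3 days = May 24, 2013.
Framing is complete: May 18, 2013.
Drywall is hung: May 18, 2013 + 21 days = Jun 8, 2013.
Interior paint is finished: Jun 8, 2013 + 74 days = Aug 21, 2013.
Both prerequisites met — rough electrical passes inspection (May 24, 2013), interior paint is finished (Aug 21, 2013); the later is Aug 21, 2013.
The certificate of occupancy is issued: Aug 21, 2013 + 15 days = Sep 5, 2013.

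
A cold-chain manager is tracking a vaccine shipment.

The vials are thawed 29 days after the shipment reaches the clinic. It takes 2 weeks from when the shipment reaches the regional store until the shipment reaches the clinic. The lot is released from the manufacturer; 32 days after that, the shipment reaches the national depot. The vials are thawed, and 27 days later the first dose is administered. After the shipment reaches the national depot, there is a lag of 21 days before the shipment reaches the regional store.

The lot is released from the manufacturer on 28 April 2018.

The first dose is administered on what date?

29 August 2018

The lot is released from the manufacturer: Apr 28, 2018.
The shipment reaches the national depot: Apr 28, 2018 + 32 days = May 30, 2018.
The shipment reaches the regional store: May 30, 2018 + 21 days = Jun 20, 2018.
The shipment reaches the clinic: Jun 20, 2018 + 2 weeks = Jul 4, 2018.
The vials are thawed: Jul 4, 2018 + 29 days = Aug 2, 2018.
The first dose is administered: Aug 2, 2018 + 27 days = Aug 29, 2018.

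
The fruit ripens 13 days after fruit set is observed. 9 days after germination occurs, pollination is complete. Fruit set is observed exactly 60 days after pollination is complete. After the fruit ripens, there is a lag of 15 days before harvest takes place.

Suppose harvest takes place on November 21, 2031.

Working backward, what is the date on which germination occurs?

August 16, 2031

Harvest takes place: Nov 21, 2031.
The fruit ripens: Nov 21, 2031 − 15 days = Nov 6, 2031.
Fruit set is observed: Nov 6, 2031 − 13 days = Oct 24, 2031.
Pollination is complete: Oct 24, 2031 − 60 days = Aug 25, 2031.
Germination occurs: Aug 25, 2031 − 9 days = Aug 16, 2031.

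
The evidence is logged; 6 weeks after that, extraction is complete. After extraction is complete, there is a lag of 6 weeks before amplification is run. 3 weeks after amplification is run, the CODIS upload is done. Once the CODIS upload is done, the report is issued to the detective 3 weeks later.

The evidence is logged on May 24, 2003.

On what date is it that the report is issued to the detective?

The evidence is logged: May 24, 2003.
Extraction is complete: May 24, 2003 + 6 weeks = Jul 5, 2003.
Amplification is run: Jul 5, 2003 + 6 weeks = Aug 16, 2003.
The CODIS upload is done: Aug 16, 2003 + 3 weeks = Sep 6, 2003.
The report is issued to the detective: Sep 6, 2003 + 3 weeks = Sep 27, 2003.

September 27, 2003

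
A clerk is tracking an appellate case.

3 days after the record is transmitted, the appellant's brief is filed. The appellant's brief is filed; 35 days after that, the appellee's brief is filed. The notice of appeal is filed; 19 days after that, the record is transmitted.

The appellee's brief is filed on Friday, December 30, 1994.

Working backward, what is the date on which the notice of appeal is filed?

Thursday, November 3, 1994

The appellee's brief is filed: Dec 30, 1994.
The appellant's brief is filed: Dec 30, 1994 − 35 days = Nov 25, 1994.
The record is transmitted: Nov 25, 1994 − 3 days = Nov 22, 1994.
The notice of appeal is filed: Nov 22, 1994 − 19 days = Nov 3, 1994.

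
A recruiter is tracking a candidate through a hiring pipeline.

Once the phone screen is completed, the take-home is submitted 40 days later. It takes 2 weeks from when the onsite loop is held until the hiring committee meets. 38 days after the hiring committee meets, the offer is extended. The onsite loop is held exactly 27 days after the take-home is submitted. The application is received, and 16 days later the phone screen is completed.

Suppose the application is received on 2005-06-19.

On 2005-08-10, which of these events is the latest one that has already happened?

The phone screen is completed

The application is received: Jun 19, 2005.
The phone screen is completed: Jun 19, 2005 + 16 days = Jul 5, 2005.
The take-home is submitted: Jul 5, 2005 + 40 days = Aug 14, 2005.
The onsite loop is held: Aug 14, 2005 + 27 days = Sep 10, 2005.
The hiring committee meets: Sep 10, 2005 + 2 weeks = Sep 24, 2005.
The offer is extended: Sep 24, 2005 + 38 days = Nov 1, 2005.
Aug 10, 2005 falls between when the phone screen is completed (Jul 5, 2005) and when the take-home is submitted (Aug 14, 2005).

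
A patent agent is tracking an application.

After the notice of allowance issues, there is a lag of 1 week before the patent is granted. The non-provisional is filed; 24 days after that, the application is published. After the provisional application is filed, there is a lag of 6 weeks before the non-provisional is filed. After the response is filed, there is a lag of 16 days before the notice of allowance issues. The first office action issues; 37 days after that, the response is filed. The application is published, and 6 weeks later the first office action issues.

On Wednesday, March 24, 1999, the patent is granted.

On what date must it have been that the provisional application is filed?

Wednesday, October 7, 1998

The patent is granted: Mar 24, 1999.
The notice of allowance issues: Mar 24, 1999 − 1 week = Mar 17, 1999.
The response is filed: Mar 17, 1999 − 16 days = Mar 1, 1999.
The first office action issues: Mar 1, 1999 − 37 days = Jan 23, 1999.
The application is published: Jan 23, 1999 − 6 weeks = Dec 12, 1998.
The non-provisional is filed: Dec 12, 1998 − 24 days = Nov 18, 1998.
The provisional application is filed: Nov 18, 1998 − 6 weeks = Oct 7, 1998.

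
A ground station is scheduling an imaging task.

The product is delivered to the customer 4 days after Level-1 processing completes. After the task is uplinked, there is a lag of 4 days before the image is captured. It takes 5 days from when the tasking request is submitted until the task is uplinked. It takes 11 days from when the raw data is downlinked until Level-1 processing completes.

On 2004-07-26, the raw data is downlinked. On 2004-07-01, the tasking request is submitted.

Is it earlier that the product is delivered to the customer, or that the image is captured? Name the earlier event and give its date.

The raw data is downlinked: Jul 26, 2004.
Level-1 processing completes: Jul 26, 2004 + 11 days = Aug 6, 2004.
The product is delivered to the customer: Aug 6, 2004 + 4 days = Aug 10, 2004.
The tasking request is submitted: Jul 1, 2004.
The task is uplinked: Jul 1, 2004 + 5 days = Jul 6, 2004.
The image is captured: Jul 6, 2004 + 4 days = Jul 10, 2004.
Comparing: the product is delivered to the customer on Aug 10, 2004 vs the image is captured on Jul 10, 2004. Earlier: the image is captured.

The image is captured — 2004-07-10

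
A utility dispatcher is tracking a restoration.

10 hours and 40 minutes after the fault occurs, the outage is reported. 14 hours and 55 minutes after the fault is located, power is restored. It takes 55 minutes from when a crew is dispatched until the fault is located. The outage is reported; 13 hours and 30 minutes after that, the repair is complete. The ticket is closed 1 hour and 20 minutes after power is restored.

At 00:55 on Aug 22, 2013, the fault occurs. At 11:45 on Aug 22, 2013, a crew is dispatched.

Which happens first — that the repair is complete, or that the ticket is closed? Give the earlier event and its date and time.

The repair is complete — 01:05 on Aug 23, 2013

The fault occurs: 00:55 Aug 22, 2013.
The outage is reported: 00:55 Aug 22, 2013 + 10h40m = 11:35 Aug 22, 2013.
The repair is complete: 11:35 Aug 22, 2013 + 13h30m = 01:05 Aug 23, 2013.
A crew is dispatched: 11:45 Aug 22, 2013.
The fault is located: 11:45 Aug 22, 2013 + 55m = 12:40 Aug 22, 2013.
Power is restored: 12:40 Aug 22, 2013 + 14h55m = 03:35 Aug 23, 2013.
The ticket is closed: 03:35 Aug 23, 2013 + 1h20m = 04:55 Aug 23, 2013.
Comparing: the repair is complete at 01:05 Aug 23, 2013 vs the ticket is closed at 04:55 Aug 23, 2013. Earlier: the repair is complete.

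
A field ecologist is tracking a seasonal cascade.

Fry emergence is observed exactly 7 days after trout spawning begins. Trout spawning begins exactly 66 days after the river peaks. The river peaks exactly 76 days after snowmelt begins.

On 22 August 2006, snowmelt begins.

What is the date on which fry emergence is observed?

Snowmelt begins: Aug 22, 2006.
The river peaks: Aug 22, 2006 + 76 days = Nov 6, 2006.
Trout spawning begins: Nov 6, 2006 + 66 days = Jan 11, 2007.
Fry emergence is observed: Jan 11, 2007 + 7 days = Jan 18, 2007.

18 January 2007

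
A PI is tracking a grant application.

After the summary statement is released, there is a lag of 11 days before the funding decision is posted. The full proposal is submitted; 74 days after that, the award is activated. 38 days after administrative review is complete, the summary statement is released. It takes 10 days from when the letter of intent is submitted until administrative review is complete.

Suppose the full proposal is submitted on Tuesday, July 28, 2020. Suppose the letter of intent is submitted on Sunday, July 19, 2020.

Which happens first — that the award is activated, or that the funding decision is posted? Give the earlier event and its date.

The full proposal is submitted: Jul 28, 2020.
The award is activated: Jul 28, 2020 + 74 days = Oct 10, 2020.
The letter of intent is submitted: Jul 19, 2020.
Administrative review is complete: Jul 19, 2020 + 10 days = Jul 29, 2020.
The summary statement is released: Jul 29, 2020 + 38 days = Sep 5, 2020.
The funding decision is posted: Sep 5, 2020 + 11 days = Sep 16, 2020.
Comparing: the award is activated on Oct 10, 2020 vs the funding decision is posted on Sep 16, 2020. Earlier: the funding decision is posted.

The funding decision is posted — Wednesday, September 16, 2020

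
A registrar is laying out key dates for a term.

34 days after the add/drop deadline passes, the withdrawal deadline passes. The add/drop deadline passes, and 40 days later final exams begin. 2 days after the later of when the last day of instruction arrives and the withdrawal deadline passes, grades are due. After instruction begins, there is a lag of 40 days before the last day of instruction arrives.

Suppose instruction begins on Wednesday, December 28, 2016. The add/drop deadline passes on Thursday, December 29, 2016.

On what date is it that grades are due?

Instruction begins: Dec 28, 2016.
The last day of instruction arrives: Dec 28, 2016 + 40 days = Feb 6, 2017.
The add/drop deadline passes: Dec 29, 2016.
The withdrawal deadline passes: Dec 29, 2016 + 34 days = Feb 1, 2017.
Both prerequisites met — the last day of instruction arrives (Feb 6, 2017), the withdrawal deadline passes (Feb 1, 2017); the later is Feb 6, 2017.
Grades are due: Feb 6, 2017 + 2 days = Feb 8, 2017.

Wednesday, February 8, 2017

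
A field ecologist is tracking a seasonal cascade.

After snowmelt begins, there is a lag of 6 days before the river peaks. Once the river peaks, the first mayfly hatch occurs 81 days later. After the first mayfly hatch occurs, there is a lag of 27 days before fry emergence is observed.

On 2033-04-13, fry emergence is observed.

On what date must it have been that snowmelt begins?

Fry emergence is observed: Apr 13, 2033.
The first mayfly hatch occurs: Apr 13, 2033 − 27 days = Mar 17, 2033.
The river peaks: Mar 17, 2033 − 81 days = Dec 26, 2032.
Snowmelt begins: Dec 26, 2032 − 6 days = Dec 20, 2032.

2032-12-20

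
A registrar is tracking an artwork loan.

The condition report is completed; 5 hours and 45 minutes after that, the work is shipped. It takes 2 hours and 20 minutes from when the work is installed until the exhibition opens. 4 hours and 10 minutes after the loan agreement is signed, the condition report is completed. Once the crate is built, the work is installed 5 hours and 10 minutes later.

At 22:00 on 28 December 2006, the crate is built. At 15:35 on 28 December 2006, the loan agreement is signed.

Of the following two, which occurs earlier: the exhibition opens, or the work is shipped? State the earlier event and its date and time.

The work is shipped — 01:30 on 29 December 2006

The crate is built: 22:00 Dec 28, 2006.
The work is installed: 22:00 Dec 28, 2006 + 5h10m = 03:10 Dec 29, 2006.
The exhibition opens: 03:10 Dec 29, 2006 + 2h20m = 05:30 Dec 29, 2006.
The loan agreement is signed: 15:35 Dec 28, 2006.
The condition report is completed: 15:35 Dec 28, 2006 + 4h10m = 19:45 Dec 28, 2006.
The work is shipped: 19:45 Dec 28, 2006 + 5h45m = 01:30 Dec 29, 2006.
Comparing: the exhibition opens at 05:30 Dec 29, 2006 vs the work is shipped at 01:30 Dec 29, 2006. Earlier: the work is shipped.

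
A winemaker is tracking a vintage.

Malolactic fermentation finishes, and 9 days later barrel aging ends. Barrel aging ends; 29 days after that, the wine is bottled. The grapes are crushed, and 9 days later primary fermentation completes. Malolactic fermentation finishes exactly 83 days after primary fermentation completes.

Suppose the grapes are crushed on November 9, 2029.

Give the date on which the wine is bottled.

March 19, 2030

The grapes are crushed: Nov 9, 2029.
Primary fermentation completes: Nov 9, 2029 + 9 days = Nov 18, 2029.
Malolactic fermentation finishes: Nov 18, 2029 + 83 days = Feb 9, 2030.
Barrel aging ends: Feb 9, 2030 + 9 days = Feb 18, 2030.
The wine is bottled: Feb 18, 2030 + 29 days = Mar 19, 2030.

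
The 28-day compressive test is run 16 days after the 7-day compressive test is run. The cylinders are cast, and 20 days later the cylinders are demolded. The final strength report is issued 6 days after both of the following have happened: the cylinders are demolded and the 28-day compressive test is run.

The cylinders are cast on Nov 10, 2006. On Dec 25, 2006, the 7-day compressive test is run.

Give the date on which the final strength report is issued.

The cylinders are cast: Nov 10, 2006.
The cylinders are demolded: Nov 10, 2006 + 20 days = Nov 30, 2006.
The 7-day compressive test is run: Dec 25, 2006.
The 28-day compressive test is run: Dec 25, 2006 + 16 days = Jan 10, 2007.
Both prerequisites met — the cylinders are demolded (Nov 30, 2006), the 28-day compressive test is run (Jan 10, 2007); the later is Jan 10, 2007.
The final strength report is issued: Jan 10, 2007 + 6 days = Jan 16, 2007.

Jan 16, 2007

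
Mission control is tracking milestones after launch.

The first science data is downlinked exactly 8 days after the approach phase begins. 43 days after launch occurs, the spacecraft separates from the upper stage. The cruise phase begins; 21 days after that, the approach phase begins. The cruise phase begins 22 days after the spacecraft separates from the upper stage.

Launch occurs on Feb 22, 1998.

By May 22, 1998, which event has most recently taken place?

The approach phase begins

Launch occurs: Feb 22, 1998.
The spacecraft separates from the upper stage: Feb 22, 1998 + 43 days = Apr 6, 1998.
The cruise phase begins: Apr 6, 1998 + 22 days = Apr 28, 1998.
The approach phase begins: Apr 28, 1998 + 21 days = May 19, 1998.
The first science data is downlinked: May 19, 1998 + 8 days = May 27, 1998.
May 22, 1998 falls between when the approach phase begins (May 19, 1998) and when the first science data is downlinked (May 27, 1998).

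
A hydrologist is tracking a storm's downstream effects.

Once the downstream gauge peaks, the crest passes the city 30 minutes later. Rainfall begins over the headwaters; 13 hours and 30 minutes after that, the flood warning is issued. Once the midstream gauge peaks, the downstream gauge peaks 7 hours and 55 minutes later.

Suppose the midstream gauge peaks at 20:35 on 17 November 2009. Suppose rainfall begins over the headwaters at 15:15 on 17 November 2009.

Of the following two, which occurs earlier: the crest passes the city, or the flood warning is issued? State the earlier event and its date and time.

The flood warning is issued — 04:45 on 18 November 2009

The midstream gauge peaks: 20:35 Nov 17, 2009.
The downstream gauge peaks: 20:35 Nov 17, 2009 + 7h55m = 04:30 Nov 18, 2009.
The crest passes the city: 04:30 Nov 18, 2009 + 30m = 05:00 Nov 18, 2009.
Rainfall begins over the headwaters: 15:15 Nov 17, 2009.
The flood warning is issued: 15:15 Nov 17, 2009 + 13h30m = 04:45 Nov 18, 2009.
Comparing: the crest passes the city at 05:00 Nov 18, 2009 vs the flood warning is issued at 04:45 Nov 18, 2009. Earlier: the flood warning is issued.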